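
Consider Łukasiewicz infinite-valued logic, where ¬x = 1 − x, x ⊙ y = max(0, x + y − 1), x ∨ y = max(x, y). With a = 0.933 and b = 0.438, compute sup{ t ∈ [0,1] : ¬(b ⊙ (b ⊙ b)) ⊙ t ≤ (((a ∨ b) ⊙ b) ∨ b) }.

0.438

b ⊙ b = max(0, 0.438 + 0.438 − 1) = max(0, -0.124) = 0.000
b ⊙ (b ⊙ b) = max(0, 0.438 + 0.000 − 1) = max(0, -0.562) = 0.000
¬(b ⊙ (b ⊙ b)) = 1 − 0.000 = 1.000
So the left factor is ¬(b ⊙ (b ⊙ b)) = 1.000.
a ∨ b = max(0.933, 0.438) = 0.933
(a ∨ b) ⊙ b = max(0, 0.933 + 0.438 − 1) = max(0, 0.371) = 0.371
((a ∨ b) ⊙ b) ∨ b = max(0.371, 0.438) = 0.438
So the right-hand bound is ((a ∨ b) ⊙ b) ∨ b = 0.438.
The residuum of the Łukasiewicz t-norm gives the supremum: min(1, 1 − 1.000 + 0.438).
1 − 1.000 + 0.438 = 0.438, so t = min(1, 0.438) = 0.438.
Check: 1.000 ⊙ 0.438 = max(0, 0.438) = 0.438 ≤ 0.438.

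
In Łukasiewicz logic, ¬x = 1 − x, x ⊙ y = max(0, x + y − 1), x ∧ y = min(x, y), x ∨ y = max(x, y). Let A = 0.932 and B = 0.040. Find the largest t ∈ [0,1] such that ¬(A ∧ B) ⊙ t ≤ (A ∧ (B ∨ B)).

0.080

A ∧ B = min(0.932, 0.040) = 0.040
¬(A ∧ B) = 1 − 0.040 = 0.960
So the left factor is ¬(A ∧ B) = 0.960.
B ∨ B = max(0.040, 0.040) = 0.040
A ∧ (B ∨ B) = min(0.932, 0.040) = 0.040
So the right-hand bound is A ∧ (B ∨ B) = 0.040.
The residuum of the Łukasiewicz t-norm gives the supremum: min(1, 1 − 0.960 + 0.040).
1 − 0.960 + 0.040 = 0.080, so t = min(1, 0.080) = 0.080.
Check: 0.960 ⊙ 0.080 = max(0, 0.040) = 0.040 ≤ 0.040.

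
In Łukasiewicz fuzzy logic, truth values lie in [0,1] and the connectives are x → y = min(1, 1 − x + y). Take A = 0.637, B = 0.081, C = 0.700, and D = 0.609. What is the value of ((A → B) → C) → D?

0.609

A → B = min(1, 1 − 0.637 + 0.081) = min(1, 0.444) = 0.444
(A → B) → C = min(1, 1 − 0.444 + 0.700) = min(1, 1.256) = 1.000
((A → B) → C) → D = min(1, 1 − 1.000 + 0.609) = min(1, 0.609) = 0.609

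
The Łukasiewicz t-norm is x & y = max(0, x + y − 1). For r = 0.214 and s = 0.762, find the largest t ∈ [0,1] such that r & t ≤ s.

The residuum of the Łukasiewicz t-norm gives the supremum: min(1, 1 − 0.214 + 0.762).
1 − 0.214 + 0.762 = 1.548, so t = min(1, 1.548) = 1.000.
Check: 0.214 & 1.000 = max(0, 0.214) = 0.214 ≤ 0.762.

1.000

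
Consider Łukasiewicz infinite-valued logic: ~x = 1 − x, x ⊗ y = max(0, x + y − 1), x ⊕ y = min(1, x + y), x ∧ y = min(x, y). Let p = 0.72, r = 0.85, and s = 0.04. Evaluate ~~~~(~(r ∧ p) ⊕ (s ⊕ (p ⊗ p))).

r ∧ p = min(0.85, 0.72) = 0.72
~(r ∧ p) = 1 − 0.72 = 0.28
p ⊗ p = max(0, 0.72 + 0.72 − 1) = max(0, 0.44) = 0.44
s ⊕ (p ⊗ p) = min(1, 0.04 + 0.44) = min(1, 0.48) = 0.48
~(r ∧ p) ⊕ (s ⊕ (p ⊗ p)) = min(1, 0.28 + 0.48) = min(1, 0.76) = 0.76
~(~(r ∧ p) ⊕ (s ⊕ (p ⊗ p))) = 1 − 0.76 = 0.24
~~(~(r ∧ p) ⊕ (s ⊕ (p ⊗ p))) = 1 − 0.24 = 0.76
~~~(~(r ∧ p) ⊕ (s ⊕ (p ⊗ p))) = 1 − 0.76 = 0.24
~~~~(~(r ∧ p) ⊕ (s ⊕ (p ⊗ p))) = 1 − 0.24 = 0.76

0.76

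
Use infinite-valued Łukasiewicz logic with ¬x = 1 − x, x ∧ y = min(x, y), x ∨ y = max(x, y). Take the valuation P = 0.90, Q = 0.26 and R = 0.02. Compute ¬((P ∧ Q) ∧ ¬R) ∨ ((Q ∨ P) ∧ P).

P ∧ Q = min(0.90, 0.26) = 0.26
¬R = 1 − 0.02 = 0.98
(P ∧ Q) ∧ ¬R = min(0.26, 0.98) = 0.26
¬((P ∧ Q) ∧ ¬R) = 1 − 0.26 = 0.74
Q ∨ P = max(0.26, 0.90) = 0.90
(Q ∨ P) ∧ P = min(0.90, 0.90) = 0.90
¬((P ∧ Q) ∧ ¬R) ∨ ((Q ∨ P) ∧ P) = max(0.74, 0.90) = 0.90

0.90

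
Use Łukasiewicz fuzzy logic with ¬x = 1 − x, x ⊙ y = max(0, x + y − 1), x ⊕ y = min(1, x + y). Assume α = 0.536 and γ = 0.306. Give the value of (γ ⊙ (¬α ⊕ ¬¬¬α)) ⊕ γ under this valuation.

¬α = 1 − 0.536 = 0.464
¬¬α = 1 − 0.464 = 0.536
¬¬¬α = 1 − 0.536 = 0.464
¬α ⊕ ¬¬¬α = min(1, 0.464 + 0.464) = min(1, 0.928) = 0.928
γ ⊙ (¬α ⊕ ¬¬¬α) = max(0, 0.306 + 0.928 − 1) = max(0, 0.234) = 0.234
(γ ⊙ (¬α ⊕ ¬¬¬α)) ⊕ γ = min(1, 0.234 + 0.306) = min(1, 0.540) = 0.540

0.540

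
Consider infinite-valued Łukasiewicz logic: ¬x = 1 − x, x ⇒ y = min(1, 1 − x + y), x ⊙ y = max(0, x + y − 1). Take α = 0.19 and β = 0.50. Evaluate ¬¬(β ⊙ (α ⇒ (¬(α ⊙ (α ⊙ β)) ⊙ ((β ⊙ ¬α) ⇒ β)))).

α ⊙ β = max(0, 0.19 + 0.50 − 1) = max(0, -0.31) = 0.00
α ⊙ (α ⊙ β) = max(0, 0.19 + 0.00 − 1) = max(0, -0.81) = 0.00
¬(α ⊙ (α ⊙ β)) = 1 − 0.00 = 1.00
¬α = 1 − 0.19 = 0.81
β ⊙ ¬α = max(0, 0.50 + 0.81 − 1) = max(0, 0.31) = 0.31
(β ⊙ ¬α) ⇒ β = min(1, 1 − 0.31 + 0.50) = min(1, 1.19) = 1.00
¬(α ⊙ (α ⊙ β)) ⊙ ((β ⊙ ¬α) ⇒ β) = max(0, 1.00 + 1.00 − 1) = max(0, 1.00) = 1.00
α ⇒ (¬(α ⊙ (α ⊙ β)) ⊙ ((β ⊙ ¬α) ⇒ β)) = min(1, 1 − 0.19 + 1.00) = min(1, 1.81) = 1.00
β ⊙ (α ⇒ (¬(α ⊙ (α ⊙ β)) ⊙ ((β ⊙ ¬α) ⇒ β))) = max(0, 0.50 + 1.00 − 1) = max(0, 0.50) = 0.50
¬(β ⊙ (α ⇒ (¬(α ⊙ (α ⊙ β)) ⊙ ((β ⊙ ¬α) ⇒ β)))) = 1 − 0.50 = 0.50
¬¬(β ⊙ (α ⇒ (¬(α ⊙ (α ⊙ β)) ⊙ ((β ⊙ ¬α) ⇒ β)))) = 1 − 0.50 = 0.50

0.50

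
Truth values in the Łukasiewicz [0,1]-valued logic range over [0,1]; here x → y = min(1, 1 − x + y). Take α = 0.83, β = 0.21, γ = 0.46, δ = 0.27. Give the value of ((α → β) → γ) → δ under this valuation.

α → β = min(1, 1 − 0.83 + 0.21) = min(1, 0.38) = 0.38
(α → β) → γ = min(1, 1 − 0.38 + 0.46) = min(1, 1.08) = 1.00
((α → β) → γ) → δ = min(1, 1 − 1.00 + 0.27) = min(1, 0.27) = 0.27

0.27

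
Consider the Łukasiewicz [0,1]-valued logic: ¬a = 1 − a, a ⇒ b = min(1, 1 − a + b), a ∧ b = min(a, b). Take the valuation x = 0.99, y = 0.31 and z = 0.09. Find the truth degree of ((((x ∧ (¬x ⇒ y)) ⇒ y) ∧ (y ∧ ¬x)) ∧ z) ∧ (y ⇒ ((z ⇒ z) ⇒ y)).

¬x = 1 − 0.99 = 0.01
¬x ⇒ y = min(1, 1 − 0.01 + 0.31) = min(1, 1.30) = 1.00
x ∧ (¬x ⇒ y) = min(0.99, 1.00) = 0.99
(x ∧ (¬x ⇒ y)) ⇒ y = min(1, 1 − 0.99 + 0.31) = min(1, 0.32) = 0.32
y ∧ ¬x = min(0.31, 0.01) = 0.01
((x ∧ (¬x ⇒ y)) ⇒ y) ∧ (y ∧ ¬x) = min(0.32, 0.01) = 0.01
(((x ∧ (¬x ⇒ y)) ⇒ y) ∧ (y ∧ ¬x)) ∧ z = min(0.01, 0.09) = 0.01
z ⇒ z = min(1, 1 − 0.09 + 0.09) = min(1, 1.00) = 1.00
(z ⇒ z) ⇒ y = min(1, 1 − 1.00 + 0.31) = min(1, 0.31) = 0.31
y ⇒ ((z ⇒ z) ⇒ y) = min(1, 1 − 0.31 + 0.31) = min(1, 1.00) = 1.00
((((x ∧ (¬x ⇒ y)) ⇒ y) ∧ (y ∧ ¬x)) ∧ z) ∧ (y ⇒ ((z ⇒ z) ⇒ y)) = min(0.01, 1.00) = 0.01

0.01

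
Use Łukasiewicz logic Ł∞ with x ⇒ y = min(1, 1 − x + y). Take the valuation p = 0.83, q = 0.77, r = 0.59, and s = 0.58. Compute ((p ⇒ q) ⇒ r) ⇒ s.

p ⇒ q = min(1, 1 − 0.83 + 0.77) = min(1, 0.94) = 0.94
(p ⇒ q) ⇒ r = min(1, 1 − 0.94 + 0.59) = min(1, 0.65) = 0.65
((p ⇒ q) ⇒ r) ⇒ s = min(1, 1 − 0.65 + 0.58) = min(1, 0.93) = 0.93

0.93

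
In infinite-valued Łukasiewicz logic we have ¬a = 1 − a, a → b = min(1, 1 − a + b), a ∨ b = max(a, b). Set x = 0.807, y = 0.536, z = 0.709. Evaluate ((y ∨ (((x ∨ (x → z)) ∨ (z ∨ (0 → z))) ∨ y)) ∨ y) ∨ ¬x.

1.000

x → z = min(1, 1 − 0.807 + 0.709) = min(1, 0.902) = 0.902
x ∨ (x → z) = max(0.807, 0.902) = 0.902
0 → z = min(1, 1 − 0.000 + 0.709) = min(1, 1.709) = 1.000
z ∨ (0 → z) = max(0.709, 1.000) = 1.000
(x ∨ (x → z)) ∨ (z ∨ (0 → z)) = max(0.902, 1.000) = 1.000
((x ∨ (x → z)) ∨ (z ∨ (0 → z))) ∨ y = max(1.000, 0.536) = 1.000
y ∨ (((x ∨ (x → z)) ∨ (z ∨ (0 → z))) ∨ y) = max(0.536, 1.000) = 1.000
(y ∨ (((x ∨ (x → z)) ∨ (z ∨ (0 → z))) ∨ y)) ∨ y = max(1.000, 0.536) = 1.000
¬x = 1 − 0.807 = 0.193
((y ∨ (((x ∨ (x → z)) ∨ (z ∨ (0 → z))) ∨ y)) ∨ y) ∨ ¬x = max(1.000, 0.193) = 1.000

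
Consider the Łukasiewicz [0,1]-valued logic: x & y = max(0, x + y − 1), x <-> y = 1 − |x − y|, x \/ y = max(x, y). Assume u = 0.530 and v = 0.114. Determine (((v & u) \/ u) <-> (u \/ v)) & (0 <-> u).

0.470

v & u = max(0, 0.114 + 0.530 − 1) = max(0, -0.356) = 0.000
(v & u) \/ u = max(0.000, 0.530) = 0.530
u \/ v = max(0.530, 0.114) = 0.530
((v & u) \/ u) <-> (u \/ v) = 1 − |0.530 − 0.530| = 1 − 0.000 = 1.000
0 <-> u = 1 − |0.000 − 0.530| = 1 − 0.530 = 0.470
(((v & u) \/ u) <-> (u \/ v)) & (0 <-> u) = max(0, 1.000 + 0.470 − 1) = max(0, 0.470) = 0.470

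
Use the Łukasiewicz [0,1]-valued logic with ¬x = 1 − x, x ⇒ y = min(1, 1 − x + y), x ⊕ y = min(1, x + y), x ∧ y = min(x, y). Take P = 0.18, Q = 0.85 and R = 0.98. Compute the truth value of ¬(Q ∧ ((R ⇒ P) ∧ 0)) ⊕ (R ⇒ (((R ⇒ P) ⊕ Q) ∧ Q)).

1.00

R ⇒ P = min(1, 1 − 0.98 + 0.18) = min(1, 0.20) = 0.20
(R ⇒ P) ∧ 0 = min(0.20, 0.00) = 0.00
Q ∧ ((R ⇒ P) ∧ 0) = min(0.85, 0.00) = 0.00
¬(Q ∧ ((R ⇒ P) ∧ 0)) = 1 − 0.00 = 1.00
(R ⇒ P) ⊕ Q = min(1, 0.20 + 0.85) = min(1, 1.05) = 1.00
((R ⇒ P) ⊕ Q) ∧ Q = min(1.00, 0.85) = 0.85
R ⇒ (((R ⇒ P) ⊕ Q) ∧ Q) = min(1, 1 − 0.98 + 0.85) = min(1, 0.87) = 0.87
¬(Q ∧ ((R ⇒ P) ∧ 0)) ⊕ (R ⇒ (((R ⇒ P) ⊕ Q) ∧ Q)) = min(1, 1.00 + 0.87) = min(1, 1.87) = 1.00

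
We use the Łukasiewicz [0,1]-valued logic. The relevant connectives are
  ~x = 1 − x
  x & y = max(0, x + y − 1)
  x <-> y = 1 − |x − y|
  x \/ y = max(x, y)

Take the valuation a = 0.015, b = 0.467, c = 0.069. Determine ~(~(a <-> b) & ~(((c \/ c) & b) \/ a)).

0.563

a <-> b = 1 − |0.015 − 0.467| = 1 − 0.452 = 0.548
~(a <-> b) = 1 − 0.548 = 0.452
c \/ c = max(0.069, 0.069) = 0.069
(c \/ c) & b = max(0, 0.069 + 0.467 − 1) = max(0, -0.464) = 0.000
((c \/ c) & b) \/ a = max(0.000, 0.015) = 0.015
~(((c \/ c) & b) \/ a) = 1 − 0.015 = 0.985
~(a <-> b) & ~(((c \/ c) & b) \/ a) = max(0, 0.452 + 0.985 − 1) = max(0, 0.437) = 0.437
~(~(a <-> b) & ~(((c \/ c) & b) \/ a)) = 1 − 0.437 = 0.563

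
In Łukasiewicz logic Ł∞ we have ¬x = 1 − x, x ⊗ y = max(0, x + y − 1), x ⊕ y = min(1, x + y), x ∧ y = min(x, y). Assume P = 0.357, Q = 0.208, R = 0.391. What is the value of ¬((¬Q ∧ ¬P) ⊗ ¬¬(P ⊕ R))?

0.609

¬Q = 1 − 0.208 = 0.792
¬P = 1 − 0.357 = 0.643
¬Q ∧ ¬P = min(0.792, 0.643) = 0.643
P ⊕ R = min(1, 0.357 + 0.391) = min(1, 0.748) = 0.748
¬(P ⊕ R) = 1 − 0.748 = 0.252
¬¬(P ⊕ R) = 1 − 0.252 = 0.748
(¬Q ∧ ¬P) ⊗ ¬¬(P ⊕ R) = max(0, 0.643 + 0.748 − 1) = max(0, 0.391) = 0.391
¬((¬Q ∧ ¬P) ⊗ ¬¬(P ⊕ R)) = 1 − 0.391 = 0.609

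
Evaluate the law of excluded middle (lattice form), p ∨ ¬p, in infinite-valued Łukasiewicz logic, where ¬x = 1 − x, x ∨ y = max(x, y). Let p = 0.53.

0.53

¬p = 1 − 0.53 = 0.47
p ∨ ¬p = max(0.53, 0.47) = 0.53
(The value 0.53 < 1 shows this instance is not satisfied; not a Ł∞-tautology — its value is max(a, 1−a).)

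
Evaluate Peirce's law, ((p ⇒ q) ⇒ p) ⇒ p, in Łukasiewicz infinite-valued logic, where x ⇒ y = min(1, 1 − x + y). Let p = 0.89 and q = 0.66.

p ⇒ q = min(1, 1 − 0.89 + 0.66) = min(1, 0.77) = 0.77
(p ⇒ q) ⇒ p = min(1, 1 − 0.77 + 0.89) = min(1, 1.12) = 1.00
((p ⇒ q) ⇒ p) ⇒ p = min(1, 1 − 1.00 + 0.89) = min(1, 0.89) = 0.89
(The value 0.89 < 1 shows this instance is not satisfied; not a Ł∞-tautology in general.)

0.89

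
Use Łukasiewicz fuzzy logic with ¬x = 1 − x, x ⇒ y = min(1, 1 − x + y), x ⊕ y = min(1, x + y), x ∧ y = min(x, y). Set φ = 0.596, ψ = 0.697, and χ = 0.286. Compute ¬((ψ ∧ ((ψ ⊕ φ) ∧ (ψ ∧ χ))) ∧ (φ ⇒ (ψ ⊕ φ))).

0.714

ψ ⊕ φ = min(1, 0.697 + 0.596) = min(1, 1.293) = 1.000
ψ ∧ χ = min(0.697, 0.286) = 0.286
(ψ ⊕ φ) ∧ (ψ ∧ χ) = min(1.000, 0.286) = 0.286
ψ ∧ ((ψ ⊕ φ) ∧ (ψ ∧ χ)) = min(0.697, 0.286) = 0.286
φ ⇒ (ψ ⊕ φ) = min(1, 1 − 0.596 + 1.000) = min(1, 1.404) = 1.000
(ψ ∧ ((ψ ⊕ φ) ∧ (ψ ∧ χ))) ∧ (φ ⇒ (ψ ⊕ φ)) = min(0.286, 1.000) = 0.286
¬((ψ ∧ ((ψ ⊕ φ) ∧ (ψ ∧ χ))) ∧ (φ ⇒ (ψ ⊕ φ))) = 1 − 0.286 = 0.714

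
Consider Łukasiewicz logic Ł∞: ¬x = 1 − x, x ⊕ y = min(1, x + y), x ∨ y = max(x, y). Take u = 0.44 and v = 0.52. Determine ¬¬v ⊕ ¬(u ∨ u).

1.00

¬v = 1 − 0.52 = 0.48
¬¬v = 1 − 0.48 = 0.52
u ∨ u = max(0.44, 0.44) = 0.44
¬(u ∨ u) = 1 − 0.44 = 0.56
¬¬v ⊕ ¬(u ∨ u) = min(1, 0.52 + 0.56) = min(1, 1.08) = 1.00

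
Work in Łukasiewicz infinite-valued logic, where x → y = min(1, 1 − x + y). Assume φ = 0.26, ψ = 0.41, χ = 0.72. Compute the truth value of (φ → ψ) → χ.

0.72

φ → ψ = min(1, 1 − 0.26 + 0.41) = min(1, 1.15) = 1.00
(φ → ψ) → χ = min(1, 1 − 1.00 + 0.72) = min(1, 0.72) = 0.72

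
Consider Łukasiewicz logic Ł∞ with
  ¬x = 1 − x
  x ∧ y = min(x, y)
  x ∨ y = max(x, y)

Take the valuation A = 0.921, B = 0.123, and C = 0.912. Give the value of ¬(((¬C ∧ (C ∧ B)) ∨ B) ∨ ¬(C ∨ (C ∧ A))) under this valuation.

0.877

¬C = 1 − 0.912 = 0.088
C ∧ B = min(0.912, 0.123) = 0.123
¬C ∧ (C ∧ B) = min(0.088, 0.123) = 0.088
(¬C ∧ (C ∧ B)) ∨ B = max(0.088, 0.123) = 0.123
C ∧ A = min(0.912, 0.921) = 0.912
C ∨ (C ∧ A) = max(0.912, 0.912) = 0.912
¬(C ∨ (C ∧ A)) = 1 − 0.912 = 0.088
((¬C ∧ (C ∧ B)) ∨ B) ∨ ¬(C ∨ (C ∧ A)) = max(0.123, 0.088) = 0.123
¬(((¬C ∧ (C ∧ B)) ∨ B) ∨ ¬(C ∨ (C ∧ A))) = 1 − 0.123 = 0.877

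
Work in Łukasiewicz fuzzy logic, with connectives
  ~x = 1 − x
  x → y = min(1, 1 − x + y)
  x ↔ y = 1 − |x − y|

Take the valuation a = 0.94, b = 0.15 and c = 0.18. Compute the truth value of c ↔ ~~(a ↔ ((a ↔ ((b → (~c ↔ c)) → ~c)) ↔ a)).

~c = 1 − 0.18 = 0.82
~c ↔ c = 1 − |0.82 − 0.18| = 1 − 0.64 = 0.36
b → (~c ↔ c) = min(1, 1 − 0.15 + 0.36) = min(1, 1.21) = 1.00
(b → (~c ↔ c)) → ~c = min(1, 1 − 1.00 + 0.82) = min(1, 0.82) = 0.82
a ↔ ((b → (~c ↔ c)) → ~c) = 1 − |0.94 − 0.82| = 1 − 0.12 = 0.88
(a ↔ ((b → (~c ↔ c)) → ~c)) ↔ a = 1 − |0.88 − 0.94| = 1 − 0.06 = 0.94
a ↔ ((a ↔ ((b → (~c ↔ c)) → ~c)) ↔ a) = 1 − |0.94 − 0.94| = 1 − 0.00 = 1.00
~(a ↔ ((a ↔ ((b → (~c ↔ c)) → ~c)) ↔ a)) = 1 − 1.00 = 0.00
~~(a ↔ ((a ↔ ((b → (~c ↔ c)) → ~c)) ↔ a)) = 1 − 0.00 = 1.00
c ↔ ~~(a ↔ ((a ↔ ((b → (~c ↔ c)) → ~c)) ↔ a)) = 1 − |0.18 − 1.00| = 1 − 0.82 = 0.18

0.18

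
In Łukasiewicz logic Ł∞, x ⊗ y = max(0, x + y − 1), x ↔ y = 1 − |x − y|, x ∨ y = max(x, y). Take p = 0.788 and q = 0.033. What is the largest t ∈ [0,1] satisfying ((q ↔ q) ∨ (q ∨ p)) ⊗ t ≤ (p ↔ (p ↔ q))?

q ↔ q = 1 − |0.033 − 0.033| = 1 − 0.000 = 1.000
q ∨ p = max(0.033, 0.788) = 0.788
(q ↔ q) ∨ (q ∨ p) = max(1.000, 0.788) = 1.000
So the left factor is (q ↔ q) ∨ (q ∨ p) = 1.000.
p ↔ q = 1 − |0.788 − 0.033| = 1 − 0.755 = 0.245
p ↔ (p ↔ q) = 1 − |0.788 − 0.245| = 1 − 0.543 = 0.457
So the right-hand bound is p ↔ (p ↔ q) = 0.457.
The residuum of the Łukasiewicz t-norm gives the supremum: min(1, 1 − 1.000 + 0.457).
1 − 1.000 + 0.457 = 0.457, so t = min(1, 0.457) = 0.457.
Check: 1.000 ⊗ 0.457 = max(0, 0.457) = 0.457 ≤ 0.457.

0.457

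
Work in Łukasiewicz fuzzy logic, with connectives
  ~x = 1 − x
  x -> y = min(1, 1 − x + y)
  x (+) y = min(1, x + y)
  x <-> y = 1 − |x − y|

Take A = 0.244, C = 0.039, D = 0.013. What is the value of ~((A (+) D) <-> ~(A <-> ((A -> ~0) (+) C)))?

0.499

A (+) D = min(1, 0.244 + 0.013) = min(1, 0.257) = 0.257
~0 = 1 − 0.000 = 1.000
A -> ~0 = min(1, 1 − 0.244 + 1.000) = min(1, 1.756) = 1.000
(A -> ~0) (+) C = min(1, 1.000 + 0.039) = min(1, 1.039) = 1.000
A <-> ((A -> ~0) (+) C) = 1 − |0.244 − 1.000| = 1 − 0.756 = 0.244
~(A <-> ((A -> ~0) (+) C)) = 1 − 0.244 = 0.756
(A (+) D) <-> ~(A <-> ((A -> ~0) (+) C)) = 1 − |0.257 − 0.756| = 1 − 0.499 = 0.501
~((A (+) D) <-> ~(A <-> ((A -> ~0) (+) C))) = 1 − 0.501 = 0.499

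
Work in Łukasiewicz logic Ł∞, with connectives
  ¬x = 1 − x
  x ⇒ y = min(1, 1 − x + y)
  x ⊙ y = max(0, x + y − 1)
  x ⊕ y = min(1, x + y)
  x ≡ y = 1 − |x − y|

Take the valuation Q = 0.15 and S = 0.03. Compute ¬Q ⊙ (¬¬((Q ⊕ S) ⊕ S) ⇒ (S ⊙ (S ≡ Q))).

0.64

¬Q = 1 − 0.15 = 0.85
Q ⊕ S = min(1, 0.15 + 0.03) = min(1, 0.18) = 0.18
(Q ⊕ S) ⊕ S = min(1, 0.18 + 0.03) = min(1, 0.21) = 0.21
¬((Q ⊕ S) ⊕ S) = 1 − 0.21 = 0.79
¬¬((Q ⊕ S) ⊕ S) = 1 − 0.79 = 0.21
S ≡ Q = 1 − |0.03 − 0.15| = 1 − 0.12 = 0.88
S ⊙ (S ≡ Q) = max(0, 0.03 + 0.88 − 1) = max(0, -0.09) = 0.00
¬¬((Q ⊕ S) ⊕ S) ⇒ (S ⊙ (S ≡ Q)) = min(1, 1 − 0.21 + 0.00) = min(1, 0.79) = 0.79
¬Q ⊙ (¬¬((Q ⊕ S) ⊕ S) ⇒ (S ⊙ (S ≡ Q))) = max(0, 0.85 + 0.79 − 1) = max(0, 0.64) = 0.64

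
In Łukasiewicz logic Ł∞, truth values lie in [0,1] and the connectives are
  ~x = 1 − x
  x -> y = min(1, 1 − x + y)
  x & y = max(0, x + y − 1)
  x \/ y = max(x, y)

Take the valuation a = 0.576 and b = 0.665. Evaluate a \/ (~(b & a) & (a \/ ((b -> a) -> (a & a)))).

0.576

b & a = max(0, 0.665 + 0.576 − 1) = max(0, 0.241) = 0.241
~(b & a) = 1 − 0.241 = 0.759
b -> a = min(1, 1 − 0.665 + 0.576) = min(1, 0.911) = 0.911
a & a = max(0, 0.576 + 0.576 − 1) = max(0, 0.152) = 0.152
(b -> a) -> (a & a) = min(1, 1 − 0.911 + 0.152) = min(1, 0.241) = 0.241
a \/ ((b -> a) -> (a & a)) = max(0.576, 0.241) = 0.576
~(b & a) & (a \/ ((b -> a) -> (a & a))) = max(0, 0.759 + 0.576 − 1) = max(0, 0.335) = 0.335
a \/ (~(b & a) & (a \/ ((b -> a) -> (a & a)))) = max(0.576, 0.335) = 0.576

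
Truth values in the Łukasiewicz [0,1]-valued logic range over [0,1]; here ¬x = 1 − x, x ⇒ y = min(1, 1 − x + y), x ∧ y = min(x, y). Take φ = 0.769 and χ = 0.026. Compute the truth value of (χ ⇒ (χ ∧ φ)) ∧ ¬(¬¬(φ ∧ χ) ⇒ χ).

χ ∧ φ = min(0.026, 0.769) = 0.026
χ ⇒ (χ ∧ φ) = min(1, 1 − 0.026 + 0.026) = min(1, 1.000) = 1.000
φ ∧ χ = min(0.769, 0.026) = 0.026
¬(φ ∧ χ) = 1 − 0.026 = 0.974
¬¬(φ ∧ χ) = 1 − 0.974 = 0.026
¬¬(φ ∧ χ) ⇒ χ = min(1, 1 − 0.026 + 0.026) = min(1, 1.000) = 1.000
¬(¬¬(φ ∧ χ) ⇒ χ) = 1 − 1.000 = 0.000
(χ ⇒ (χ ∧ φ)) ∧ ¬(¬¬(φ ∧ χ) ⇒ χ) = min(1.000, 0.000) = 0.000

0.000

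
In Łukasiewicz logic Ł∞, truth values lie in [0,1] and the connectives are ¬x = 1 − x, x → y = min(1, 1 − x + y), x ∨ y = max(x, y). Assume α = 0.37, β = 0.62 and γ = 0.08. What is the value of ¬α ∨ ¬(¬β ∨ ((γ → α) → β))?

¬α = 1 − 0.37 = 0.63
¬β = 1 − 0.62 = 0.38
γ → α = min(1, 1 − 0.08 + 0.37) = min(1, 1.29) = 1.00
(γ → α) → β = min(1, 1 − 1.00 + 0.62) = min(1, 0.62) = 0.62
¬β ∨ ((γ → α) → β) = max(0.38, 0.62) = 0.62
¬(¬β ∨ ((γ → α) → β)) = 1 − 0.62 = 0.38
¬α ∨ ¬(¬β ∨ ((γ → α) → β)) = max(0.63, 0.38) = 0.63

0.63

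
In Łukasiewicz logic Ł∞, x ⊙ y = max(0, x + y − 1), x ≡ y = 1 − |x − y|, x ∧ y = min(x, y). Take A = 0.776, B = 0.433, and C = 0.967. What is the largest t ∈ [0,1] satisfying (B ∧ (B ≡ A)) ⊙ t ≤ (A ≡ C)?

1.000

B ≡ A = 1 − |0.433 − 0.776| = 1 − 0.343 = 0.657
B ∧ (B ≡ A) = min(0.433, 0.657) = 0.433
So the left factor is B ∧ (B ≡ A) = 0.433.
A ≡ C = 1 − |0.776 − 0.967| = 1 − 0.191 = 0.809
So the right-hand bound is A ≡ C = 0.809.
The residuum of the Łukasiewicz t-norm gives the supremum: min(1, 1 − 0.433 + 0.809).
1 − 0.433 + 0.809 = 1.376, so t = min(1, 1.376) = 1.000.
Check: 0.433 ⊙ 1.000 = max(0, 0.433) = 0.433 ≤ 0.809.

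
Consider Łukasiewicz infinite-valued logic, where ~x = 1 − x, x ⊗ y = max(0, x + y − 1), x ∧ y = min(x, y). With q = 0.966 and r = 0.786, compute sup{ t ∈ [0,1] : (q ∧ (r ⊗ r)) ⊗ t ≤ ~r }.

0.642

r ⊗ r = max(0, 0.786 + 0.786 − 1) = max(0, 0.572) = 0.572
q ∧ (r ⊗ r) = min(0.966, 0.572) = 0.572
So the left factor is q ∧ (r ⊗ r) = 0.572.
~r = 1 − 0.786 = 0.214
So the right-hand bound is ~r = 0.214.
The residuum of the Łukasiewicz t-norm gives the supremum: min(1, 1 − 0.572 + 0.214).
1 − 0.572 + 0.214 = 0.642, so t = min(1, 0.642) = 0.642.
Check: 0.572 ⊗ 0.642 = max(0, 0.214) = 0.214 ≤ 0.214.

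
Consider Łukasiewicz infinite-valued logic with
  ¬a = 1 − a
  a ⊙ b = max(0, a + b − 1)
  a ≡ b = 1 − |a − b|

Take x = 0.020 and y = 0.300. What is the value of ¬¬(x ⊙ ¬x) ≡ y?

¬x = 1 − 0.020 = 0.980
x ⊙ ¬x = max(0, 0.020 + 0.980 − 1) = max(0, 0.000) = 0.000
¬(x ⊙ ¬x) = 1 − 0.000 = 1.000
¬¬(x ⊙ ¬x) = 1 − 1.000 = 0.000
¬¬(x ⊙ ¬x) ≡ y = 1 − |0.000 − 0.300| = 1 − 0.300 = 0.700

0.700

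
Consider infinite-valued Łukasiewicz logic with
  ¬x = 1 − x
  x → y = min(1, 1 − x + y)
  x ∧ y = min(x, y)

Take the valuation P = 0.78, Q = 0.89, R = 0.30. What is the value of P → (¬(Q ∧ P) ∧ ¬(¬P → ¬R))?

Q ∧ P = min(0.89, 0.78) = 0.78
¬(Q ∧ P) = 1 − 0.78 = 0.22
¬P = 1 − 0.78 = 0.22
¬R = 1 − 0.30 = 0.70
¬P → ¬R = min(1, 1 − 0.22 + 0.70) = min(1, 1.48) = 1.00
¬(¬P → ¬R) = 1 − 1.00 = 0.00
¬(Q ∧ P) ∧ ¬(¬P → ¬R) = min(0.22, 0.00) = 0.00
P → (¬(Q ∧ P) ∧ ¬(¬P → ¬R)) = min(1, 1 − 0.78 + 0.00) = min(1, 0.22) = 0.22

0.22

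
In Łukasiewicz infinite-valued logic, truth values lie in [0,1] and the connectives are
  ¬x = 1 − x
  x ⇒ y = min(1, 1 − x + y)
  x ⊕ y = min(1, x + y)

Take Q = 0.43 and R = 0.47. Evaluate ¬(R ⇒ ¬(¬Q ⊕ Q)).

¬Q = 1 − 0.43 = 0.57
¬Q ⊕ Q = min(1, 0.57 + 0.43) = min(1, 1.00) = 1.00
¬(¬Q ⊕ Q) = 1 − 1.00 = 0.00
R ⇒ ¬(¬Q ⊕ Q) = min(1, 1 − 0.47 + 0.00) = min(1, 0.53) = 0.53
¬(R ⇒ ¬(¬Q ⊕ Q)) = 1 − 0.53 = 0.47

0.47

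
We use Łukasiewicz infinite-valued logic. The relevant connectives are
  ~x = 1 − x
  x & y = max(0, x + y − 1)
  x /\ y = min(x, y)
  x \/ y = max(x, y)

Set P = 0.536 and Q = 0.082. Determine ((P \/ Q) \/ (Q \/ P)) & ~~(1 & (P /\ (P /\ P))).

0.072

P \/ Q = max(0.536, 0.082) = 0.536
Q \/ P = max(0.082, 0.536) = 0.536
(P \/ Q) \/ (Q \/ P) = max(0.536, 0.536) = 0.536
P /\ P = min(0.536, 0.536) = 0.536
P /\ (P /\ P) = min(0.536, 0.536) = 0.536
1 & (P /\ (P /\ P)) = max(0, 1.000 + 0.536 − 1) = max(0, 0.536) = 0.536
~(1 & (P /\ (P /\ P))) = 1 − 0.536 = 0.464
~~(1 & (P /\ (P /\ P))) = 1 − 0.464 = 0.536
((P \/ Q) \/ (Q \/ P)) & ~~(1 & (P /\ (P /\ P))) = max(0, 0.536 + 0.536 − 1) = max(0, 0.072) = 0.072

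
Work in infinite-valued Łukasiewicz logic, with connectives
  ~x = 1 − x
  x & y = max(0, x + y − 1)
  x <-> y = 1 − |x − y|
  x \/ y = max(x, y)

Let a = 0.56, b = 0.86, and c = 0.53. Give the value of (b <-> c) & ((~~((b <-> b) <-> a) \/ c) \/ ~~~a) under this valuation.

0.23

b <-> c = 1 − |0.86 − 0.53| = 1 − 0.33 = 0.67
b <-> b = 1 − |0.86 − 0.86| = 1 − 0.00 = 1.00
(b <-> b) <-> a = 1 − |1.00 − 0.56| = 1 − 0.44 = 0.56
~((b <-> b) <-> a) = 1 − 0.56 = 0.44
~~((b <-> b) <-> a) = 1 − 0.44 = 0.56
~~((b <-> b) <-> a) \/ c = max(0.56, 0.53) = 0.56
~a = 1 − 0.56 = 0.44
~~a = 1 − 0.44 = 0.56
~~~a = 1 − 0.56 = 0.44
(~~((b <-> b) <-> a) \/ c) \/ ~~~a = max(0.56, 0.44) = 0.56
(b <-> c) & ((~~((b <-> b) <-> a) \/ c) \/ ~~~a) = max(0, 0.67 + 0.56 − 1) = max(0, 0.23) = 0.23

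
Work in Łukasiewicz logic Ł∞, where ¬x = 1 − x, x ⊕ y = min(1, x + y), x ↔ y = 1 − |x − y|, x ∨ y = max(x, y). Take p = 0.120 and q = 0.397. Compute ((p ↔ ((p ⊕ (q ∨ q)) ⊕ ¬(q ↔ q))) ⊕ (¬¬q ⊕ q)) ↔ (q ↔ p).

q ∨ q = max(0.397, 0.397) = 0.397
p ⊕ (q ∨ q) = min(1, 0.120 + 0.397) = min(1, 0.517) = 0.517
q ↔ q = 1 − |0.397 − 0.397| = 1 − 0.000 = 1.000
¬(q ↔ q) = 1 − 1.000 = 0.000
(p ⊕ (q ∨ q)) ⊕ ¬(q ↔ q) = min(1, 0.517 + 0.000) = min(1, 0.517) = 0.517
p ↔ ((p ⊕ (q ∨ q)) ⊕ ¬(q ↔ q)) = 1 − |0.120 − 0.517| = 1 − 0.397 = 0.603
¬q = 1 − 0.397 = 0.603
¬¬q = 1 − 0.603 = 0.397
¬¬q ⊕ q = min(1, 0.397 + 0.397) = min(1, 0.794) = 0.794
(p ↔ ((p ⊕ (q ∨ q)) ⊕ ¬(q ↔ q))) ⊕ (¬¬q ⊕ q) = min(1, 0.603 + 0.794) = min(1, 1.397) = 1.000
q ↔ p = 1 − |0.397 − 0.120| = 1 − 0.277 = 0.723
((p ↔ ((p ⊕ (q ∨ q)) ⊕ ¬(q ↔ q))) ⊕ (¬¬q ⊕ q)) ↔ (q ↔ p) = 1 − |1.000 − 0.723| = 1 − 0.277 = 0.723

0.723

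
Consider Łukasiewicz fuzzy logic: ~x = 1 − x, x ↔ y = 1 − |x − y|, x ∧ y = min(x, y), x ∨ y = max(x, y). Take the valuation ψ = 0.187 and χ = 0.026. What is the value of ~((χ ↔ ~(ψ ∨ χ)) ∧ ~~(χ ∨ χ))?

0.974

ψ ∨ χ = max(0.187, 0.026) = 0.187
~(ψ ∨ χ) = 1 − 0.187 = 0.813
χ ↔ ~(ψ ∨ χ) = 1 − |0.026 − 0.813| = 1 − 0.787 = 0.213
χ ∨ χ = max(0.026, 0.026) = 0.026
~(χ ∨ χ) = 1 − 0.026 = 0.974
~~(χ ∨ χ) = 1 − 0.974 = 0.026
(χ ↔ ~(ψ ∨ χ)) ∧ ~~(χ ∨ χ) = min(0.213, 0.026) = 0.026
~((χ ↔ ~(ψ ∨ χ)) ∧ ~~(χ ∨ χ)) = 1 − 0.026 = 0.974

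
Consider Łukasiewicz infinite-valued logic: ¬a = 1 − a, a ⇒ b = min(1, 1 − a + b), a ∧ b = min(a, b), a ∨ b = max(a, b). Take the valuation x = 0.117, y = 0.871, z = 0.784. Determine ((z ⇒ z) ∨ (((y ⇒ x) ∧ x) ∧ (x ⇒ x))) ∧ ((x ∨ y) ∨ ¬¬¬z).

z ⇒ z = min(1, 1 − 0.784 + 0.784) = min(1, 1.000) = 1.000
y ⇒ x = min(1, 1 − 0.871 + 0.117) = min(1, 0.246) = 0.246
(y ⇒ x) ∧ x = min(0.246, 0.117) = 0.117
x ⇒ x = min(1, 1 − 0.117 + 0.117) = min(1, 1.000) = 1.000
((y ⇒ x) ∧ x) ∧ (x ⇒ x) = min(0.117, 1.000) = 0.117
(z ⇒ z) ∨ (((y ⇒ x) ∧ x) ∧ (x ⇒ x)) = max(1.000, 0.117) = 1.000
x ∨ y = max(0.117, 0.871) = 0.871
¬z = 1 − 0.784 = 0.216
¬¬z = 1 − 0.216 = 0.784
¬¬¬z = 1 − 0.784 = 0.216
(x ∨ y) ∨ ¬¬¬z = max(0.871, 0.216) = 0.871
((z ⇒ z) ∨ (((y ⇒ x) ∧ x) ∧ (x ⇒ x))) ∧ ((x ∨ y) ∨ ¬¬¬z) = min(1.000, 0.871) = 0.871

0.871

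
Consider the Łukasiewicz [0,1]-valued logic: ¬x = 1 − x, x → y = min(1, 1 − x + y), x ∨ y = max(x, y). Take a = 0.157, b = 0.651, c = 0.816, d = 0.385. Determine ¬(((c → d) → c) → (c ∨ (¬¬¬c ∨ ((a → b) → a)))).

0.184

c → d = min(1, 1 − 0.816 + 0.385) = min(1, 0.569) = 0.569
(c → d) → c = min(1, 1 − 0.569 + 0.816) = min(1, 1.247) = 1.000
¬c = 1 − 0.816 = 0.184
¬¬c = 1 − 0.184 = 0.816
¬¬¬c = 1 − 0.816 = 0.184
a → b = min(1, 1 − 0.157 + 0.651) = min(1, 1.494) = 1.000
(a → b) → a = min(1, 1 − 1.000 + 0.157) = min(1, 0.157) = 0.157
¬¬¬c ∨ ((a → b) → a) = max(0.184, 0.157) = 0.184
c ∨ (¬¬¬c ∨ ((a → b) → a)) = max(0.816, 0.184) = 0.816
((c → d) → c) → (c ∨ (¬¬¬c ∨ ((a → b) → a))) = min(1, 1 − 1.000 + 0.816) = min(1, 0.816) = 0.816
¬(((c → d) → c) → (c ∨ (¬¬¬c ∨ ((a → b) → a)))) = 1 − 0.816 = 0.184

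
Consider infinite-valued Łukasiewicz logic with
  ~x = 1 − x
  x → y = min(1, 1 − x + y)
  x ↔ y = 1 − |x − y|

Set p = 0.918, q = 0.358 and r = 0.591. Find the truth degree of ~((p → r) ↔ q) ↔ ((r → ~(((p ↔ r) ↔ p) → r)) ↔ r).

0.333

p → r = min(1, 1 − 0.918 + 0.591) = min(1, 0.673) = 0.673
(p → r) ↔ q = 1 − |0.673 − 0.358| = 1 − 0.315 = 0.685
~((p → r) ↔ q) = 1 − 0.685 = 0.315
p ↔ r = 1 − |0.918 − 0.591| = 1 − 0.327 = 0.673
(p ↔ r) ↔ p = 1 − |0.673 − 0.918| = 1 − 0.245 = 0.755
((p ↔ r) ↔ p) → r = min(1, 1 − 0.755 + 0.591) = min(1, 0.836) = 0.836
~(((p ↔ r) ↔ p) → r) = 1 − 0.836 = 0.164
r → ~(((p ↔ r) ↔ p) → r) = min(1, 1 − 0.591 + 0.164) = min(1, 0.573) = 0.573
(r → ~(((p ↔ r) ↔ p) → r)) ↔ r = 1 − |0.573 − 0.591| = 1 − 0.018 = 0.982
~((p → r) ↔ q) ↔ ((r → ~(((p ↔ r) ↔ p) → r)) ↔ r) = 1 − |0.315 − 0.982| = 1 − 0.667 = 0.333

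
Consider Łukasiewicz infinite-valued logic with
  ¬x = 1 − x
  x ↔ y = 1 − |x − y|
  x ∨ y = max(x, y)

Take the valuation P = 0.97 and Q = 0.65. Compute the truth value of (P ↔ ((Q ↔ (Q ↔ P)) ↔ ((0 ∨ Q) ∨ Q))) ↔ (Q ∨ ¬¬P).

Q ↔ P = 1 − |0.65 − 0.97| = 1 − 0.32 = 0.68
Q ↔ (Q ↔ P) = 1 − |0.65 − 0.68| = 1 − 0.03 = 0.97
0 ∨ Q = max(0.00, 0.65) = 0.65
(0 ∨ Q) ∨ Q = max(0.65, 0.65) = 0.65
(Q ↔ (Q ↔ P)) ↔ ((0 ∨ Q) ∨ Q) = 1 − |0.97 − 0.65| = 1 − 0.32 = 0.68
P ↔ ((Q ↔ (Q ↔ P)) ↔ ((0 ∨ Q) ∨ Q)) = 1 − |0.97 − 0.68| = 1 − 0.29 = 0.71
¬P = 1 − 0.97 = 0.03
¬¬P = 1 − 0.03 = 0.97
Q ∨ ¬¬P = max(0.65, 0.97) = 0.97
(P ↔ ((Q ↔ (Q ↔ P)) ↔ ((0 ∨ Q) ∨ Q))) ↔ (Q ∨ ¬¬P) = 1 − |0.71 − 0.97| = 1 − 0.26 = 0.74

0.74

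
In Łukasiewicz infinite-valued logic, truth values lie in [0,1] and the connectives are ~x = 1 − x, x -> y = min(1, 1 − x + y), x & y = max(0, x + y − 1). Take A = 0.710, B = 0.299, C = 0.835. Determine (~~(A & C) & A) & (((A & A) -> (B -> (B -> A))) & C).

A & C = max(0, 0.710 + 0.835 − 1) = max(0, 0.545) = 0.545
~(A & C) = 1 − 0.545 = 0.455
~~(A & C) = 1 − 0.455 = 0.545
~~(A & C) & A = max(0, 0.545 + 0.710 − 1) = max(0, 0.255) = 0.255
A & A = max(0, 0.710 + 0.710 − 1) = max(0, 0.420) = 0.420
B -> A = min(1, 1 − 0.299 + 0.710) = min(1, 1.411) = 1.000
B -> (B -> A) = min(1, 1 − 0.299 + 1.000) = min(1, 1.701) = 1.000
(A & A) -> (B -> (B -> A)) = min(1, 1 − 0.420 + 1.000) = min(1, 1.580) = 1.000
((A & A) -> (B -> (B -> A))) & C = max(0, 1.000 + 0.835 − 1) = max(0, 0.835) = 0.835
(~~(A & C) & A) & (((A & A) -> (B -> (B -> A))) & C) = max(0, 0.255 + 0.835 − 1) = max(0, 0.090) = 0.090

0.090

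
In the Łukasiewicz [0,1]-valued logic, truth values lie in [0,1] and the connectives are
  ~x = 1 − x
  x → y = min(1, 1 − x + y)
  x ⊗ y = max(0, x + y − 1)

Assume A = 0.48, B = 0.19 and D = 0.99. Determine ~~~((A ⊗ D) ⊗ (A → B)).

0.82

A ⊗ D = max(0, 0.48 + 0.99 − 1) = max(0, 0.47) = 0.47
A → B = min(1, 1 − 0.48 + 0.19) = min(1, 0.71) = 0.71
(A ⊗ D) ⊗ (A → B) = max(0, 0.47 + 0.71 − 1) = max(0, 0.18) = 0.18
~((A ⊗ D) ⊗ (A → B)) = 1 − 0.18 = 0.82
~~((A ⊗ D) ⊗ (A → B)) = 1 − 0.82 = 0.18
~~~((A ⊗ D) ⊗ (A → B)) = 1 − 0.18 = 0.82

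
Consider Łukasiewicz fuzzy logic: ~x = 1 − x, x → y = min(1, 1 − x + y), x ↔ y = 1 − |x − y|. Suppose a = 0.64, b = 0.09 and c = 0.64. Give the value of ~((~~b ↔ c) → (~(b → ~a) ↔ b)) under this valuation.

~b = 1 − 0.09 = 0.91
~~b = 1 − 0.91 = 0.09
~~b ↔ c = 1 − |0.09 − 0.64| = 1 − 0.55 = 0.45
~a = 1 − 0.64 = 0.36
b → ~a = min(1, 1 − 0.09 + 0.36) = min(1, 1.27) = 1.00
~(b → ~a) = 1 − 1.00 = 0.00
~(b → ~a) ↔ b = 1 − |0.00 − 0.09| = 1 − 0.09 = 0.91
(~~b ↔ c) → (~(b → ~a) ↔ b) = min(1, 1 − 0.45 + 0.91) = min(1, 1.46) = 1.00
~((~~b ↔ c) → (~(b → ~a) ↔ b)) = 1 − 1.00 = 0.00

0.00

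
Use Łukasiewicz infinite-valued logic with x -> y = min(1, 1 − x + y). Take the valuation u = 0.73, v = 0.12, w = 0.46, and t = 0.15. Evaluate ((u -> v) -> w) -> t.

0.15

u -> v = min(1, 1 − 0.73 + 0.12) = min(1, 0.39) = 0.39
(u -> v) -> w = min(1, 1 − 0.39 + 0.46) = min(1, 1.07) = 1.00
((u -> v) -> w) -> t = min(1, 1 − 1.00 + 0.15) = min(1, 0.15) = 0.15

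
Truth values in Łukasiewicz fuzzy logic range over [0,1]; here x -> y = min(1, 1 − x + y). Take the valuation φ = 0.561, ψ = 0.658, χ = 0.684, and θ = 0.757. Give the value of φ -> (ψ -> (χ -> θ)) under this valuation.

χ -> θ = min(1, 1 − 0.684 + 0.757) = min(1, 1.073) = 1.000
ψ -> (χ -> θ) = min(1, 1 − 0.658 + 1.000) = min(1, 1.342) = 1.000
φ -> (ψ -> (χ -> θ)) = min(1, 1 − 0.561 + 1.000) = min(1, 1.439) = 1.000

1.000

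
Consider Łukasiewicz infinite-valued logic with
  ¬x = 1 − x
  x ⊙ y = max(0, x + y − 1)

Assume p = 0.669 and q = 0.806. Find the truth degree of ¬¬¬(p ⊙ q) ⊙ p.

0.194

p ⊙ q = max(0, 0.669 + 0.806 − 1) = max(0, 0.475) = 0.475
¬(p ⊙ q) = 1 − 0.475 = 0.525
¬¬(p ⊙ q) = 1 − 0.525 = 0.475
¬¬¬(p ⊙ q) = 1 − 0.475 = 0.525
¬¬¬(p ⊙ q) ⊙ p = max(0, 0.525 + 0.669 − 1) = max(0, 0.194) = 0.194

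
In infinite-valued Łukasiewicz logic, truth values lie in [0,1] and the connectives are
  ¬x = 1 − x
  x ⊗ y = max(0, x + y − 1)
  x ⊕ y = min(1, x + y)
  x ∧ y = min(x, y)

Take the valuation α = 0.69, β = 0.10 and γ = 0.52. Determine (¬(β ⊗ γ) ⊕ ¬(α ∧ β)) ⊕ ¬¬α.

1.00

β ⊗ γ = max(0, 0.10 + 0.52 − 1) = max(0, -0.38) = 0.00
¬(β ⊗ γ) = 1 − 0.00 = 1.00
α ∧ β = min(0.69, 0.10) = 0.10
¬(α ∧ β) = 1 − 0.10 = 0.90
¬(β ⊗ γ) ⊕ ¬(α ∧ β) = min(1, 1.00 + 0.90) = min(1, 1.90) = 1.00
¬α = 1 − 0.69 = 0.31
¬¬α = 1 − 0.31 = 0.69
(¬(β ⊗ γ) ⊕ ¬(α ∧ β)) ⊕ ¬¬α = min(1, 1.00 + 0.69) = min(1, 1.69) = 1.00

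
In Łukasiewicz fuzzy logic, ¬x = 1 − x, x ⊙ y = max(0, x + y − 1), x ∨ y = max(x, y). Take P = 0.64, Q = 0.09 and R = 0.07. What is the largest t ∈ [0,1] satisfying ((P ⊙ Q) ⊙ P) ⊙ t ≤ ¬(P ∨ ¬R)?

1.00

P ⊙ Q = max(0, 0.64 + 0.09 − 1) = max(0, -0.27) = 0.00
(P ⊙ Q) ⊙ P = max(0, 0.00 + 0.64 − 1) = max(0, -0.36) = 0.00
So the left factor is (P ⊙ Q) ⊙ P = 0.00.
¬R = 1 − 0.07 = 0.93
P ∨ ¬R = max(0.64, 0.93) = 0.93
¬(P ∨ ¬R) = 1 − 0.93 = 0.07
So the right-hand bound is ¬(P ∨ ¬R) = 0.07.
The residuum of the Łukasiewicz t-norm gives the supremum: min(1, 1 − 0.00 + 0.07).
1 − 0.00 + 0.07 = 1.07, so t = min(1, 1.07) = 1.00.
Check: 0.00 ⊙ 1.00 = max(0, 0.00) = 0.00 ≤ 0.07.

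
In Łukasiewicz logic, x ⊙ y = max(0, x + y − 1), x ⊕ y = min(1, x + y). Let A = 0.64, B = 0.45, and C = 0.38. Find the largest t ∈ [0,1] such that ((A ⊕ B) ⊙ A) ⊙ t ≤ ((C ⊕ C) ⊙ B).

A ⊕ B = min(1, 0.64 + 0.45) = min(1, 1.09) = 1.00
(A ⊕ B) ⊙ A = max(0, 1.00 + 0.64 − 1) = max(0, 0.64) = 0.64
So the left factor is (A ⊕ B) ⊙ A = 0.64.
C ⊕ C = min(1, 0.38 + 0.38) = min(1, 0.76) = 0.76
(C ⊕ C) ⊙ B = max(0, 0.76 + 0.45 − 1) = max(0, 0.21) = 0.21
So the right-hand bound is (C ⊕ C) ⊙ B = 0.21.
The residuum of the Łukasiewicz t-norm gives the supremum: min(1, 1 − 0.64 + 0.21).
1 − 0.64 + 0.21 = 0.57, so t = min(1, 0.57) = 0.57.
Check: 0.64 ⊙ 0.57 = max(0, 0.21) = 0.21 ≤ 0.21.

0.57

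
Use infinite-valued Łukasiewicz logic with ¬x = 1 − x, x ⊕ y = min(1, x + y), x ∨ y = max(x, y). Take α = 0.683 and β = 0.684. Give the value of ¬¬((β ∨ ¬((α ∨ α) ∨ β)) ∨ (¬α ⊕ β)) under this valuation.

1.000

α ∨ α = max(0.683, 0.683) = 0.683
(α ∨ α) ∨ β = max(0.683, 0.684) = 0.684
¬((α ∨ α) ∨ β) = 1 − 0.684 = 0.316
β ∨ ¬((α ∨ α) ∨ β) = max(0.684, 0.316) = 0.684
¬α = 1 − 0.683 = 0.317
¬α ⊕ β = min(1, 0.317 + 0.684) = min(1, 1.001) = 1.000
(β ∨ ¬((α ∨ α) ∨ β)) ∨ (¬α ⊕ β) = max(0.684, 1.000) = 1.000
¬((β ∨ ¬((α ∨ α) ∨ β)) ∨ (¬α ⊕ β)) = 1 − 1.000 = 0.000
¬¬((β ∨ ¬((α ∨ α) ∨ β)) ∨ (¬α ⊕ β)) = 1 − 0.000 = 1.000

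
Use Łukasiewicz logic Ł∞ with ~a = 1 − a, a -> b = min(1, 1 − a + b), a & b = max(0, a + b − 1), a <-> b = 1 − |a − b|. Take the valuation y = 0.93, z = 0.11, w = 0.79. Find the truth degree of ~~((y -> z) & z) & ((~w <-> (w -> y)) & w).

y -> z = min(1, 1 − 0.93 + 0.11) = min(1, 0.18) = 0.18
(y -> z) & z = max(0, 0.18 + 0.11 − 1) = max(0, -0.71) = 0.00
~((y -> z) & z) = 1 − 0.00 = 1.00
~~((y -> z) & z) = 1 − 1.00 = 0.00
~w = 1 − 0.79 = 0.21
w -> y = min(1, 1 − 0.79 + 0.93) = min(1, 1.14) = 1.00
~w <-> (w -> y) = 1 − |0.21 − 1.00| = 1 − 0.79 = 0.21
(~w <-> (w -> y)) & w = max(0, 0.21 + 0.79 − 1) = max(0, 0.00) = 0.00
~~((y -> z) & z) & ((~w <-> (w -> y)) & w) = max(0, 0.00 + 0.00 − 1) = max(0, -1.00) = 0.00

0.00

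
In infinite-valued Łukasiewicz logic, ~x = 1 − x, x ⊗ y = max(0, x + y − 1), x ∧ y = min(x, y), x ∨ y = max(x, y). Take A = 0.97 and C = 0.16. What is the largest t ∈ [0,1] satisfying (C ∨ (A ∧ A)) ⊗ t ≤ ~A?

A ∧ A = min(0.97, 0.97) = 0.97
C ∨ (A ∧ A) = max(0.16, 0.97) = 0.97
So the left factor is C ∨ (A ∧ A) = 0.97.
~A = 1 − 0.97 = 0.03
So the right-hand bound is ~A = 0.03.
The residuum of the Łukasiewicz t-norm gives the supremum: min(1, 1 − 0.97 + 0.03).
1 − 0.97 + 0.03 = 0.06, so t = min(1, 0.06) = 0.06.
Check: 0.97 ⊗ 0.06 = max(0, 0.03) = 0.03 ≤ 0.03.

0.06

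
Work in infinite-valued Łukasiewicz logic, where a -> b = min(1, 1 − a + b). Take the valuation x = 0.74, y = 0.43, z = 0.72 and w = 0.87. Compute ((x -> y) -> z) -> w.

0.87

x -> y = min(1, 1 − 0.74 + 0.43) = min(1, 0.69) = 0.69
(x -> y) -> z = min(1, 1 − 0.69 + 0.72) = min(1, 1.03) = 1.00
((x -> y) -> z) -> w = min(1, 1 − 1.00 + 0.87) = min(1, 0.87) = 0.87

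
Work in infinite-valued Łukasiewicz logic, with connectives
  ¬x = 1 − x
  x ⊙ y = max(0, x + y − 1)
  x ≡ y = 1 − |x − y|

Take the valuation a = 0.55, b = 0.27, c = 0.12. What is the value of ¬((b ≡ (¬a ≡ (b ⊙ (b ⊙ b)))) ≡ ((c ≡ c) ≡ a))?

0.17

¬a = 1 − 0.55 = 0.45
b ⊙ b = max(0, 0.27 + 0.27 − 1) = max(0, -0.46) = 0.00
b ⊙ (b ⊙ b) = max(0, 0.27 + 0.00 − 1) = max(0, -0.73) = 0.00
¬a ≡ (b ⊙ (b ⊙ b)) = 1 − |0.45 − 0.00| = 1 − 0.45 = 0.55
b ≡ (¬a ≡ (b ⊙ (b ⊙ b))) = 1 − |0.27 − 0.55| = 1 − 0.28 = 0.72
c ≡ c = 1 − |0.12 − 0.12| = 1 − 0.00 = 1.00
(c ≡ c) ≡ a = 1 − |1.00 − 0.55| = 1 − 0.45 = 0.55
(b ≡ (¬a ≡ (b ⊙ (b ⊙ b)))) ≡ ((c ≡ c) ≡ a) = 1 − |0.72 − 0.55| = 1 − 0.17 = 0.83
¬((b ≡ (¬a ≡ (b ⊙ (b ⊙ b)))) ≡ ((c ≡ c) ≡ a)) = 1 − 0.83 = 0.17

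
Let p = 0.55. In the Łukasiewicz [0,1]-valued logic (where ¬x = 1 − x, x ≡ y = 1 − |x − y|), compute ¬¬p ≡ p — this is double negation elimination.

1.00

¬p = 1 − 0.55 = 0.45
¬¬p = 1 − 0.45 = 0.55
¬¬p ≡ p = 1 − |0.55 − 0.55| = 1 − 0.00 = 1.00
(As expected: always 1 in Ł∞ since negation is involutive.)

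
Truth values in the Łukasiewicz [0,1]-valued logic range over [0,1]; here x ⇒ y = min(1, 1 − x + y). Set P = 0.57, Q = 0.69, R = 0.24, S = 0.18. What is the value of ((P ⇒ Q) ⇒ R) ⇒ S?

P ⇒ Q = min(1, 1 − 0.57 + 0.69) = min(1, 1.12) = 1.00
(P ⇒ Q) ⇒ R = min(1, 1 − 1.00 + 0.24) = min(1, 0.24) = 0.24
((P ⇒ Q) ⇒ R) ⇒ S = min(1, 1 − 0.24 + 0.18) = min(1, 0.94) = 0.94

0.94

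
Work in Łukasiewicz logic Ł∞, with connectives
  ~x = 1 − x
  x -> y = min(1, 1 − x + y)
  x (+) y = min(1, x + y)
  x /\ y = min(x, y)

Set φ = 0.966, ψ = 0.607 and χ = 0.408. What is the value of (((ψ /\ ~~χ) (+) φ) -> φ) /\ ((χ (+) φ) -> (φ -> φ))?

0.966

~χ = 1 − 0.408 = 0.592
~~χ = 1 − 0.592 = 0.408
ψ /\ ~~χ = min(0.607, 0.408) = 0.408
(ψ /\ ~~χ) (+) φ = min(1, 0.408 + 0.966) = min(1, 1.374) = 1.000
((ψ /\ ~~χ) (+) φ) -> φ = min(1, 1 − 1.000 + 0.966) = min(1, 0.966) = 0.966
χ (+) φ = min(1, 0.408 + 0.966) = min(1, 1.374) = 1.000
φ -> φ = min(1, 1 − 0.966 + 0.966) = min(1, 1.000) = 1.000
(χ (+) φ) -> (φ -> φ) = min(1, 1 − 1.000 + 1.000) = min(1, 1.000) = 1.000
(((ψ /\ ~~χ) (+) φ) -> φ) /\ ((χ (+) φ) -> (φ -> φ)) = min(0.966, 1.000) = 0.966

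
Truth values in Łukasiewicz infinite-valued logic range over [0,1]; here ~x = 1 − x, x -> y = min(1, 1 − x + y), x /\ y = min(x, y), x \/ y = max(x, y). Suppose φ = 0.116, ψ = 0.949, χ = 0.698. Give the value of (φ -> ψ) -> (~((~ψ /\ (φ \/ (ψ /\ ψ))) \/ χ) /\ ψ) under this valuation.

φ -> ψ = min(1, 1 − 0.116 + 0.949) = min(1, 1.833) = 1.000
~ψ = 1 − 0.949 = 0.051
ψ /\ ψ = min(0.949, 0.949) = 0.949
φ \/ (ψ /\ ψ) = max(0.116, 0.949) = 0.949
~ψ /\ (φ \/ (ψ /\ ψ)) = min(0.051, 0.949) = 0.051
(~ψ /\ (φ \/ (ψ /\ ψ))) \/ χ = max(0.051, 0.698) = 0.698
~((~ψ /\ (φ \/ (ψ /\ ψ))) \/ χ) = 1 − 0.698 = 0.302
~((~ψ /\ (φ \/ (ψ /\ ψ))) \/ χ) /\ ψ = min(0.302, 0.949) = 0.302
(φ -> ψ) -> (~((~ψ /\ (φ \/ (ψ /\ ψ))) \/ χ) /\ ψ) = min(1, 1 − 1.000 + 0.302) = min(1, 0.302) = 0.302

0.302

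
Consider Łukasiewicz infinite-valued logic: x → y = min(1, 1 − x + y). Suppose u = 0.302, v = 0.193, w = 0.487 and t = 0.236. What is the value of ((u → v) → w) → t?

u → v = min(1, 1 − 0.302 + 0.193) = min(1, 0.891) = 0.891
(u → v) → w = min(1, 1 − 0.891 + 0.487) = min(1, 0.596) = 0.596
((u → v) → w) → t = min(1, 1 − 0.596 + 0.236) = min(1, 0.640) = 0.640

0.640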